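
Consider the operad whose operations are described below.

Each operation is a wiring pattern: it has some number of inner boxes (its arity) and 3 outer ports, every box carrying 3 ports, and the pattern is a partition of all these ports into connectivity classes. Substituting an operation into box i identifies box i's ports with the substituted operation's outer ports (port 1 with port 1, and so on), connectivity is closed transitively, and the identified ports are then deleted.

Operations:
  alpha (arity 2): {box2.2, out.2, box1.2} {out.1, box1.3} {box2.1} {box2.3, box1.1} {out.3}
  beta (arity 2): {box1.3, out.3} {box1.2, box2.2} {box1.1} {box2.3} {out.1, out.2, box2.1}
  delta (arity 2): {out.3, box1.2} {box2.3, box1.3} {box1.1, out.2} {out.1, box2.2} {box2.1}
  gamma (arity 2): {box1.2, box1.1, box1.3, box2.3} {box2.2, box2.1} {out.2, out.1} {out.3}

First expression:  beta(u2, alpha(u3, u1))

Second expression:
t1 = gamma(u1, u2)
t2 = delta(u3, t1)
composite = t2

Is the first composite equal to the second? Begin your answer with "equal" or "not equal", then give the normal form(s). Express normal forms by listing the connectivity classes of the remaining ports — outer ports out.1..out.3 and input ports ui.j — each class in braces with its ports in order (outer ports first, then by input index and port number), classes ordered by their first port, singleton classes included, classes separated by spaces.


The first expression reduces to {out.1, out.2, u3.3} {out.3, u2.3} {u1.1} {u1.2, u2.2, u3.2} {u1.3, u3.1} {u2.1}
The second expression reduces to {out.1} {out.2, u3.1} {out.3, u3.2} {u1.1, u1.2, u1.3, u2.3} {u2.1, u2.2} {u3.3}
They disagree, so not equal.

not equal; first: {out.1, out.2, u3.3} {out.3, u2.3} {u1.1} {u1.2, u2.2, u3.2} {u1.3, u3.1} {u2.1}; second: {out.1} {out.2, u3.1} {out.3, u3.2} {u1.1, u1.2, u1.3, u2.3} {u2.1, u2.2} {u3.3}


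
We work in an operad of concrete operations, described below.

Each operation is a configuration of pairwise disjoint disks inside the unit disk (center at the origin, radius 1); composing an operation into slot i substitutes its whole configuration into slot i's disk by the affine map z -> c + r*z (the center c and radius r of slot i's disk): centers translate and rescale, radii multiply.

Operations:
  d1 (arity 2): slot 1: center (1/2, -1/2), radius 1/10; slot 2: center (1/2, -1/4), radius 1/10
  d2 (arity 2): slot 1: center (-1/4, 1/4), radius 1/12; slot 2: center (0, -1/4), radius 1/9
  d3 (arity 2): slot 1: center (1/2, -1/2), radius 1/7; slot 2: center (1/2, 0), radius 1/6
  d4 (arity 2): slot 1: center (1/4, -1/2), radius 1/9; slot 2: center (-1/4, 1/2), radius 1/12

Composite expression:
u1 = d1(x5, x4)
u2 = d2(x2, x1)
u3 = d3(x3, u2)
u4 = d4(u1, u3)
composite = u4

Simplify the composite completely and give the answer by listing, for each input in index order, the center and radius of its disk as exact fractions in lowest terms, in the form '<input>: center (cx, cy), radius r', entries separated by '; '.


Affine substitution under d4: radii multiply and x-centers shift.
x5: after 2 affine steps, its disk has center (11/36, -5/9), radius 1/90
x4: after 2 affine steps, its disk has center (11/36, -19/36), radius 1/90
x3: after 2 affine steps, its disk has center (-5/24, 11/24), radius 1/84
x2: after 3 affine steps, its disk has center (-61/288, 145/288), radius 1/864
x1: after 3 affine steps, its disk has center (-5/24, 143/288), radius 1/648

x1: center (-5/24, 143/288), radius 1/648; x2: center (-61/288, 145/288), radius 1/864; x3: center (-5/24, 11/24), radius 1/84; x4: center (11/36, -19/36), radius 1/90; x5: center (11/36, -5/9), radius 1/90


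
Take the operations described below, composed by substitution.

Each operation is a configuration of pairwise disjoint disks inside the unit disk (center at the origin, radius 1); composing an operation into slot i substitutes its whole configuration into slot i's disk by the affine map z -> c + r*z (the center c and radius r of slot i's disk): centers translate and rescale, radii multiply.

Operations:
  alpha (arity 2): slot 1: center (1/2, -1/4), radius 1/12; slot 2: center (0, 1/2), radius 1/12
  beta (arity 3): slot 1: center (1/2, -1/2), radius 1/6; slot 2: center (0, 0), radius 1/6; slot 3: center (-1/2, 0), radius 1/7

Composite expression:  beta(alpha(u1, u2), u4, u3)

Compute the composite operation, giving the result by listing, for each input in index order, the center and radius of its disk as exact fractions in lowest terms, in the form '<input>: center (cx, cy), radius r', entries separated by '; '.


u1: center (7/12, -13/24), radius 1/72; u2: center (1/2, -5/12), radius 1/72; u3: center (-1/2, 0), radius 1/7; u4: center (0, 0), radius 1/6

Each u-disk chains the slot maps above it in beta; radii multiply.
for u1, the 2-step affine chain lands on center (7/12, -13/24), radius 1/72
for u2, the 2-step affine chain lands on center (1/2, -5/12), radius 1/72
for u4, the 1-step affine chain lands on center (0, 0), radius 1/6
for u3, the 1-step affine chain lands on center (-1/2, 0), radius 1/7


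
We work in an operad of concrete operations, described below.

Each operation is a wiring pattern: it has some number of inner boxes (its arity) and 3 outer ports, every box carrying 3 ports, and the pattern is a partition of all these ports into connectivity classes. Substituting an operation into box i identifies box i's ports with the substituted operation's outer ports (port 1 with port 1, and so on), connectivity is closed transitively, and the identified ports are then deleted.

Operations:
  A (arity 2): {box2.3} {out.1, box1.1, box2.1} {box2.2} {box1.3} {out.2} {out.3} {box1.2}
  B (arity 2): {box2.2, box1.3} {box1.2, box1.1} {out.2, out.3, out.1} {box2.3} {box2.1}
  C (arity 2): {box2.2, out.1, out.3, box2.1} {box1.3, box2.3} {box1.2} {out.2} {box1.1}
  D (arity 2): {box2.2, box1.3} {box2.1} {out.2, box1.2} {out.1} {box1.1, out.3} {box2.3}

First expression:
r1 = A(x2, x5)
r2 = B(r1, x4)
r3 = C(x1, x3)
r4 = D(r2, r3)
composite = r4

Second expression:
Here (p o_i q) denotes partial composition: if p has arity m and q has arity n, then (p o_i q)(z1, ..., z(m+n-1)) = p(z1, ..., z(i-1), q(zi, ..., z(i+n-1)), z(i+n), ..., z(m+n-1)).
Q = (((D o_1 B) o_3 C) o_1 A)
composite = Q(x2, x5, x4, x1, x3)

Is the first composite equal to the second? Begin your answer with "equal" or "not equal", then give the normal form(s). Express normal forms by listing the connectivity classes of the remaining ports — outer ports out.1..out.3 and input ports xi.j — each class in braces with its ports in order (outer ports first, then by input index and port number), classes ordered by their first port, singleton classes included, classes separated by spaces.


equal: each reduces to {out.1} {out.2, out.3} {x1.1} {x1.2} {x1.3, x3.3} {x2.1, x5.1} {x2.2} {x2.3} {x3.1, x3.2} {x4.1} {x4.2} {x4.3} {x5.2} {x5.3}

Normal form of the first expression: {out.1} {out.2, out.3} {x1.1} {x1.2} {x1.3, x3.3} {x2.1, x5.1} {x2.2} {x2.3} {x3.1, x3.2} {x4.1} {x4.2} {x4.3} {x5.2} {x5.3}
Normal form of the second expression: {out.1} {out.2, out.3} {x1.1} {x1.2} {x1.3, x3.3} {x2.1, x5.1} {x2.2} {x2.3} {x3.1, x3.2} {x4.1} {x4.2} {x4.3} {x5.2} {x5.3}
The normal forms match — equal.


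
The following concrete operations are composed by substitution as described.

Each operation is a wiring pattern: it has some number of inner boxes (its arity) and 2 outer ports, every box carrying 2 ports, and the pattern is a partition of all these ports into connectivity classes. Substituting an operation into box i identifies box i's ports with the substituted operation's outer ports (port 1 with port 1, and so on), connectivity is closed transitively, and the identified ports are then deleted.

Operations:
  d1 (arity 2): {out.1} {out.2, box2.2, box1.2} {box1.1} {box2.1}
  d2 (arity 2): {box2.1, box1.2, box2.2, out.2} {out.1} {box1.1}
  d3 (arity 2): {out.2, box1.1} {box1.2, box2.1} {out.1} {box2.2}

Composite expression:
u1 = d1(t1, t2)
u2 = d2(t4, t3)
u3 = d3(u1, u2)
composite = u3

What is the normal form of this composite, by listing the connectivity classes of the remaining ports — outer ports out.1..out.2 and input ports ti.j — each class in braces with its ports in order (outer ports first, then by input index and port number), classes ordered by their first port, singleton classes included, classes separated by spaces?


Reachability decides: close wires over d3-identified ports.
d1 over (t1, t2) gives {out.1} {out.2, t1.2, t2.2} {t1.1} {t2.1}, out.j being that stage's outer ports
d2 over (t4, t3) gives {out.1} {out.2, t3.1, t3.2, t4.2} {t4.1}, out.j being that stage's outer ports
d3 over (t1, t2, t4, t3) gives {out.1} {out.2} {t1.1} {t1.2, t2.2} {t2.1} {t3.1, t3.2, t4.2} {t4.1}, out.j being that stage's outer ports

{out.1} {out.2} {t1.1} {t1.2, t2.2} {t2.1} {t3.1, t3.2, t4.2} {t4.1}


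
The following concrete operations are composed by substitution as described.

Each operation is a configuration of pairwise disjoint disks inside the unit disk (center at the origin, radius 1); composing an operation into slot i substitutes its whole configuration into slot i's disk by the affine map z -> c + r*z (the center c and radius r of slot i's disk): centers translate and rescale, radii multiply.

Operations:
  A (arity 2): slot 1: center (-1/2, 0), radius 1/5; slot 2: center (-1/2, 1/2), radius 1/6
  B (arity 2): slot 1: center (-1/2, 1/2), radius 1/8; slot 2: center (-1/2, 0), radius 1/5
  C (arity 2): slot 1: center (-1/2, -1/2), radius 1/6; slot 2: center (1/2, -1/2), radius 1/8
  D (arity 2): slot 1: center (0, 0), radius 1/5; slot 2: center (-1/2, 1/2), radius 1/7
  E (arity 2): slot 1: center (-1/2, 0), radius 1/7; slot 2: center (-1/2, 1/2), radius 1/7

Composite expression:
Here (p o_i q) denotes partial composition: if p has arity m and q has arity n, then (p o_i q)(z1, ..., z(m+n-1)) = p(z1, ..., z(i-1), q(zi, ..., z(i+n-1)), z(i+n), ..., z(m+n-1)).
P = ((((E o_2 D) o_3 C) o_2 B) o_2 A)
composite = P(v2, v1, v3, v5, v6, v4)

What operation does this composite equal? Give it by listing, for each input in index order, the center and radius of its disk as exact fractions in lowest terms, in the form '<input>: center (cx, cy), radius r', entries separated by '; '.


v1: center (-289/560, 18/35), radius 1/1400; v2: center (-1/2, 0), radius 1/7; v3: center (-289/560, 289/560), radius 1/1680; v4: center (-55/98, 55/98), radius 1/392; v5: center (-18/35, 1/2), radius 1/175; v6: center (-57/98, 55/98), radius 1/294

Nesting under E composes maps z -> c + r*z down each v-path.
input v2: applying the 1 nested substitution gives center (-1/2, 0), radius 1/7
input v1: applying the 4 nested substitutions gives center (-289/560, 18/35), radius 1/1400
input v3: applying the 4 nested substitutions gives center (-289/560, 289/560), radius 1/1680
input v5: applying the 3 nested substitutions gives center (-18/35, 1/2), radius 1/175
input v6: applying the 3 nested substitutions gives center (-57/98, 55/98), radius 1/294
input v4: applying the 3 nested substitutions gives center (-55/98, 55/98), radius 1/392


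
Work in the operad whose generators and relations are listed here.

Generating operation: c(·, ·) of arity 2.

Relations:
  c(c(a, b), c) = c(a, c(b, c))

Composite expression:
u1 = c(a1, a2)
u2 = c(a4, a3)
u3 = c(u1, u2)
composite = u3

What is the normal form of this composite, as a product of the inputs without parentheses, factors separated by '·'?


a1 · a2 · a4 · a3

Associativity of c dissolves the nesting; only the a-input order survives.
c(a1, a2) reduces to a1 · a2
c(a4, a3) reduces to a4 · a3
c(c(a1, a2), c(a4, a3)) reduces to a1 · a2 · a4 · a3


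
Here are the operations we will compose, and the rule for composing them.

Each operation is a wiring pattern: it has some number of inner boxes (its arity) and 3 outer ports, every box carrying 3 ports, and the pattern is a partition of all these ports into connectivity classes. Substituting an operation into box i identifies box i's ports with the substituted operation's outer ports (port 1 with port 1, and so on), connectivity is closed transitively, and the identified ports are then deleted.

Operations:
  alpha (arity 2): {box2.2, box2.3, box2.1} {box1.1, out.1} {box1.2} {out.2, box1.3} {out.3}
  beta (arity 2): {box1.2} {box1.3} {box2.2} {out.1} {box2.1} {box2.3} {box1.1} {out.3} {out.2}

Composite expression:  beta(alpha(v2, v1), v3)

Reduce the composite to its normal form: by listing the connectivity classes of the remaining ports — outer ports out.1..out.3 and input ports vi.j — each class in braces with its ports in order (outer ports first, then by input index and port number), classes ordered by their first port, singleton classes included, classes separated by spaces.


{out.1} {out.2} {out.3} {v1.1, v1.2, v1.3} {v2.1} {v2.2} {v2.3} {v3.1} {v3.2} {v3.3}


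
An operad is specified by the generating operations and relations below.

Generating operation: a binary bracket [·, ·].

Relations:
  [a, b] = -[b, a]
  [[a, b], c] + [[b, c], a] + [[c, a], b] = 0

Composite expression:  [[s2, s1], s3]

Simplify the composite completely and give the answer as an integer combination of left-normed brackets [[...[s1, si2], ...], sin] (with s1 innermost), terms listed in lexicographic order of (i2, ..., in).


Antisymmetry and Jacobi reduce to s1-anchored left-normed brackets.
Composite bracket: [[s2, s1], s3]
Applying ab - ba throughout gives 4 signed words (2^2 = 4).
Collect the words opening with s1:
  s1s2s3 (sign -1) contributes -[[s1, s2], s3]

-[[s1, s2], s3]


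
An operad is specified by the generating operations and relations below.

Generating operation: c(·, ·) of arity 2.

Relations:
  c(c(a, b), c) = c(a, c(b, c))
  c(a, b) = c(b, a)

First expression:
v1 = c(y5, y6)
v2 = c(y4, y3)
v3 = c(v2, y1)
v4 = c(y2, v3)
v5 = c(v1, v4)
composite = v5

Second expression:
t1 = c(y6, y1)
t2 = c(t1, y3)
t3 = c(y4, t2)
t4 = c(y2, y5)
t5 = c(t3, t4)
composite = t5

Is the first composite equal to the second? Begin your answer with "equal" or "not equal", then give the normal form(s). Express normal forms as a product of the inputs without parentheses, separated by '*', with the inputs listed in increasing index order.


equal — both sides give y1 * y2 * y3 * y4 * y5 * y6


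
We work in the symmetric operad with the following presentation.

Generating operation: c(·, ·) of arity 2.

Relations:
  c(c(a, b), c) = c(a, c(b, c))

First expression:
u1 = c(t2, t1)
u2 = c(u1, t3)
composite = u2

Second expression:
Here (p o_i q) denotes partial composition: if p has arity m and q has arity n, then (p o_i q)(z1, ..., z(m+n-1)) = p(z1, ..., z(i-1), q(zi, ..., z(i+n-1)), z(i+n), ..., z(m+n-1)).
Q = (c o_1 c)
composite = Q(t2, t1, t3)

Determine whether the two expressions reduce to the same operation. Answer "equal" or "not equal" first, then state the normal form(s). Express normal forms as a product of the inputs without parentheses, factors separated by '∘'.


equal; the common form is t2 ∘ t1 ∘ t3

The first expression reduces to t2 ∘ t1 ∘ t3
The second expression reduces to t2 ∘ t1 ∘ t3
Both agree, so they are equal.


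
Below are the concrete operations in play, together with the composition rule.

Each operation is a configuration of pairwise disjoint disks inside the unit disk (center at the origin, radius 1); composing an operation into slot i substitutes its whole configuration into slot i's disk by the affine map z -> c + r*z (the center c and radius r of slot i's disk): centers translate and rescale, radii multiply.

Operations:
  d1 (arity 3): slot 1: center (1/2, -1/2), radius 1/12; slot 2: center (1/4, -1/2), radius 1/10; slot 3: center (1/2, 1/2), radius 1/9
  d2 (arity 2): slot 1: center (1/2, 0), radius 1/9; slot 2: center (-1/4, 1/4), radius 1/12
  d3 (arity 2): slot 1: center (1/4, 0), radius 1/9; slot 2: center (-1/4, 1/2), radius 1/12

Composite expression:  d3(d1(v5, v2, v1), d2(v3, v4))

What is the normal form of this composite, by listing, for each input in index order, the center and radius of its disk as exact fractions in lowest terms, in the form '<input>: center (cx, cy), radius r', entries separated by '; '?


v1: center (11/36, 1/18), radius 1/81; v2: center (5/18, -1/18), radius 1/90; v3: center (-5/24, 1/2), radius 1/108; v4: center (-13/48, 25/48), radius 1/144; v5: center (11/36, -1/18), radius 1/108

Nesting under d3 composes maps z -> c + r*z down each v-path.
input v5: applying the 2 nested substitutions gives center (11/36, -1/18), radius 1/108
input v2: applying the 2 nested substitutions gives center (5/18, -1/18), radius 1/90
input v1: applying the 2 nested substitutions gives center (11/36, 1/18), radius 1/81
input v3: applying the 2 nested substitutions gives center (-5/24, 1/2), radius 1/108
input v4: applying the 2 nested substitutions gives center (-13/48, 25/48), radius 1/144


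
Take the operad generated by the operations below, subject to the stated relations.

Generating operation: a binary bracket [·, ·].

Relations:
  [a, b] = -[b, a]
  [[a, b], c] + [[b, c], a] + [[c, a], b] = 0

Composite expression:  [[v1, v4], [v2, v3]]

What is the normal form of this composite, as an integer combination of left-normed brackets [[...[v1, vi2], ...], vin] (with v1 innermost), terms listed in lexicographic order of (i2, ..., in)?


[[[v1, v4], v2], v3] - [[[v1, v4], v3], v2]

Left-normed coefficients sit on the v1-initial expansion words.
Composite bracket: [[v1, v4], [v2, v3]]
Full expansion: 8 signed words from ab - ba (2^3 = 8).
Keep just the words that open with v1:
  word v1v4v2v3 has sign +1, contributing +[[[v1, v4], v2], v3]
  word v1v4v3v2 has sign -1, contributing -[[[v1, v4], v3], v2]


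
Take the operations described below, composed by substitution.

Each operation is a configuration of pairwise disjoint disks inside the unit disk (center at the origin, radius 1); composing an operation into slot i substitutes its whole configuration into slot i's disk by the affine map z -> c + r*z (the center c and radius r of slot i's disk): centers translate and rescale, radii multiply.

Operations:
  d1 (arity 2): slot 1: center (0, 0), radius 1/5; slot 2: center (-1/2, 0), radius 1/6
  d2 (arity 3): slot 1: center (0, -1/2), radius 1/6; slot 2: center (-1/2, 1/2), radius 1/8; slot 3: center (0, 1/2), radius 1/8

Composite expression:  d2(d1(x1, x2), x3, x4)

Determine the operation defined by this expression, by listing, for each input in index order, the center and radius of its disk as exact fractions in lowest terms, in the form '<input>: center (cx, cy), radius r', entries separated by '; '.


x1: center (0, -1/2), radius 1/30; x2: center (-1/12, -1/2), radius 1/36; x3: center (-1/2, 1/2), radius 1/8; x4: center (0, 1/2), radius 1/8

Below d2, radii multiply path by path; the x-disk centers shift.
x1: after 2 affine steps, its disk has center (0, -1/2), radius 1/30
x2: after 2 affine steps, its disk has center (-1/12, -1/2), radius 1/36
x3: after 1 affine step, its disk has center (-1/2, 1/2), radius 1/8
x4: after 1 affine step, its disk has center (0, 1/2), radius 1/8


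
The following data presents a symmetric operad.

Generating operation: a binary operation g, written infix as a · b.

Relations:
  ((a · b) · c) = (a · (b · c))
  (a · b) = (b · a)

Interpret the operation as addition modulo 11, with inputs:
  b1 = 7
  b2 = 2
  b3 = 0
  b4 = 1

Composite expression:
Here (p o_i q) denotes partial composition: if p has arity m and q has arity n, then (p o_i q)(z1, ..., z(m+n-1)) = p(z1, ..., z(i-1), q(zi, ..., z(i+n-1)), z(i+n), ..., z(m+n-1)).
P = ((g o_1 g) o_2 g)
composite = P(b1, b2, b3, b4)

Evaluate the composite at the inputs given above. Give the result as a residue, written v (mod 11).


10 (mod 11)


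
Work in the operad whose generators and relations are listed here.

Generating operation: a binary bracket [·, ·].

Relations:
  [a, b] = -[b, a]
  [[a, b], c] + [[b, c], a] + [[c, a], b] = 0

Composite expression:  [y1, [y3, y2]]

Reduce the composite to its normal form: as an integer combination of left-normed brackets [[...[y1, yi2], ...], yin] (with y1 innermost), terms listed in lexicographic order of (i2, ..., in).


-[[y1, y2], y3] + [[y1, y3], y2]

Skip Jacobi rewriting: expand, keep y1-initial words, read off terms.
Composite bracket: [y1, [y3, y2]]
Under [a, b] = ab - ba we get 4 signed associative words (2^2 = 4).
Coefficients come from the y1-initial words:
  y1y2y3 (sign -1) contributes -[[y1, y2], y3]
  y1y3y2 (sign +1) contributes +[[y1, y3], y2]


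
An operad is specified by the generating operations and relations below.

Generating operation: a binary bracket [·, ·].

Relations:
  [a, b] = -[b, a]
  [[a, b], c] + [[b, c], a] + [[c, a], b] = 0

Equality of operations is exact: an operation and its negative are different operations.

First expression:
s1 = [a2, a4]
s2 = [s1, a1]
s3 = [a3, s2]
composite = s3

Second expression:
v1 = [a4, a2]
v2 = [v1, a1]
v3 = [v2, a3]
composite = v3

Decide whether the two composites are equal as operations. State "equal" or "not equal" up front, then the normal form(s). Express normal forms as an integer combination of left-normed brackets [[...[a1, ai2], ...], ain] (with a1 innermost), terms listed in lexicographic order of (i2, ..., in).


equal — both sides give [[[a1, a2], a4], a3] - [[[a1, a4], a2], a3]


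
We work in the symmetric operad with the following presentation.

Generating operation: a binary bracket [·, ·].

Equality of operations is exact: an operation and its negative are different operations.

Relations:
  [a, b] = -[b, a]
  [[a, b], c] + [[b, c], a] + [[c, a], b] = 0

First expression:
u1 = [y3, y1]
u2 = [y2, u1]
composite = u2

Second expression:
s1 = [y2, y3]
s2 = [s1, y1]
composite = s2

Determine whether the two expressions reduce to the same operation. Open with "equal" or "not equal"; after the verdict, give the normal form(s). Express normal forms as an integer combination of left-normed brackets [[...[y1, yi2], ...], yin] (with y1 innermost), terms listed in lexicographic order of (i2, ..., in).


The first expression reduces to [[y1, y3], y2]
The second expression reduces to -[[y1, y2], y3] + [[y1, y3], y2]
Different reductions; not equal.

not equal — first [[y1, y3], y2], second -[[y1, y2], y3] + [[y1, y3], y2]


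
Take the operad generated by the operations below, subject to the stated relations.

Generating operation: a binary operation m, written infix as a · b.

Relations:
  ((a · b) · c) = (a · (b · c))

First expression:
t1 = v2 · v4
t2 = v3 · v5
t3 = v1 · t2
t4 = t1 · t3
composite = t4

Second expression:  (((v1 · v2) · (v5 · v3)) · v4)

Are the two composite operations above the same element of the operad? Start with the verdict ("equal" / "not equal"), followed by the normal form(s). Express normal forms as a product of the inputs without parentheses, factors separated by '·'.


not equal; first: v2 · v4 · v1 · v3 · v5; second: v1 · v2 · v5 · v3 · v4

The first expression, normalized: v2 · v4 · v1 · v3 · v5
The second expression, normalized: v1 · v2 · v5 · v3 · v4
Distinct normal forms: not equal.


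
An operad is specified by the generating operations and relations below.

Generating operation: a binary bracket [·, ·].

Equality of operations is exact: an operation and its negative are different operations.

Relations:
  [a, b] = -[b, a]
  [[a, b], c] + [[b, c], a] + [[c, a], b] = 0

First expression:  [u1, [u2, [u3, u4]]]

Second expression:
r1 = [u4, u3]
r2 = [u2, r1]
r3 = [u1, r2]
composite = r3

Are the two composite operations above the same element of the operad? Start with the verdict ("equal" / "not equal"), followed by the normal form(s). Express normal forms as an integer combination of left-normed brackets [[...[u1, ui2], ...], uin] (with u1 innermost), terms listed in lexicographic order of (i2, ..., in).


not equal — first [[[u1, u2], u3], u4] - [[[u1, u2], u4], u3] - [[[u1, u3], u4], u2] + [[[u1, u4], u3], u2], second -[[[u1, u2], u3], u4] + [[[u1, u2], u4], u3] + [[[u1, u3], u4], u2] - [[[u1, u4], u3], u2]

In normal form, the first expression is [[[u1, u2], u3], u4] - [[[u1, u2], u4], u3] - [[[u1, u3], u4], u2] + [[[u1, u4], u3], u2]
In normal form, the second expression is -[[[u1, u2], u3], u4] + [[[u1, u2], u4], u3] + [[[u1, u3], u4], u2] - [[[u1, u4], u3], u2]
The normal forms differ: not equal.


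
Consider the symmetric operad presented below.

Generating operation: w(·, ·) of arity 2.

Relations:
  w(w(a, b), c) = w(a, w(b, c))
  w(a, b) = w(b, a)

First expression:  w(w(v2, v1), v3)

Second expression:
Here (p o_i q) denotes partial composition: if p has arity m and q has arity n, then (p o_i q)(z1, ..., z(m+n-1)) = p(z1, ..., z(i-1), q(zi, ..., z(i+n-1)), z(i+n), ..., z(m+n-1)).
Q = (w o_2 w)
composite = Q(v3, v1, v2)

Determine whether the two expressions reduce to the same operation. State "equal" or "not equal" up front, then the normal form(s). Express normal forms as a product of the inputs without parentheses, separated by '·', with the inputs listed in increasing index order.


equal; the common form is v1 · v2 · v3

The first expression reduces to v1 · v2 · v3
The second expression reduces to v1 · v2 · v3
One common form — equal.


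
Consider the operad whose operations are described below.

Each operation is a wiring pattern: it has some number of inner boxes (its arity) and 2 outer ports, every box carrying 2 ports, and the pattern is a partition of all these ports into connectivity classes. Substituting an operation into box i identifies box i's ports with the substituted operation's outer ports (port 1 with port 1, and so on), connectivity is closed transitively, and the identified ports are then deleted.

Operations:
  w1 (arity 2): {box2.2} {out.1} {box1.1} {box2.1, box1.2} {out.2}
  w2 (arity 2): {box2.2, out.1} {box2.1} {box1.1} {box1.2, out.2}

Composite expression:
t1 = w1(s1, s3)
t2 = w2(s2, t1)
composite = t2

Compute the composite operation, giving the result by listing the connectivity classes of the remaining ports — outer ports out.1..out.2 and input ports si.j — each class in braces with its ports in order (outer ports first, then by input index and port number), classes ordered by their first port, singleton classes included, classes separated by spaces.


{out.1} {out.2, s2.2} {s1.1} {s1.2, s3.1} {s2.1} {s3.2}

Connectivity passes through glued w2-boundaries; trace each wire chain.
w1 over (s1, s3) gives {out.1} {out.2} {s1.1} {s1.2, s3.1} {s3.2}, out.j being that stage's outer ports
w2 over (s2, s1, s3) gives {out.1} {out.2, s2.2} {s1.1} {s1.2, s3.1} {s2.1} {s3.2}, out.j being that stage's outer ports


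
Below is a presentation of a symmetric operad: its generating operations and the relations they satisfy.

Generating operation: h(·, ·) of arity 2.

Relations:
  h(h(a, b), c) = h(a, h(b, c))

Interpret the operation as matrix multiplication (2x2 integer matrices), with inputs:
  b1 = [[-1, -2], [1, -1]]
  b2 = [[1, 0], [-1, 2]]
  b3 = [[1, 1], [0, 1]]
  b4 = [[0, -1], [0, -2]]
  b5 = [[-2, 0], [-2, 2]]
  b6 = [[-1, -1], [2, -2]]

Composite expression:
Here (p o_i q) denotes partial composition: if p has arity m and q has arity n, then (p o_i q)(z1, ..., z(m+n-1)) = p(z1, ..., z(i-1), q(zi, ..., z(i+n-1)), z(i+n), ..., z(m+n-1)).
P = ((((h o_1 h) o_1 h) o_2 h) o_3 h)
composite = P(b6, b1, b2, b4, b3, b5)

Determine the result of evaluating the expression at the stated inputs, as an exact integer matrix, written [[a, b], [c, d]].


[[18, -18], [-20, 20]]

h(b2, b4) = [[0, -1], [0, -3]]
h(b1, h(b2, b4)) = [[0, 7], [0, 2]]
h(b6, h(b1, h(b2, b4))) = [[0, -9], [0, 10]]
h(h(b6, h(b1, h(b2, b4))), b3) = [[0, -9], [0, 10]]
h(h(h(b6, h(b1, h(b2, b4))), b3), b5) = [[18, -18], [-20, 20]]


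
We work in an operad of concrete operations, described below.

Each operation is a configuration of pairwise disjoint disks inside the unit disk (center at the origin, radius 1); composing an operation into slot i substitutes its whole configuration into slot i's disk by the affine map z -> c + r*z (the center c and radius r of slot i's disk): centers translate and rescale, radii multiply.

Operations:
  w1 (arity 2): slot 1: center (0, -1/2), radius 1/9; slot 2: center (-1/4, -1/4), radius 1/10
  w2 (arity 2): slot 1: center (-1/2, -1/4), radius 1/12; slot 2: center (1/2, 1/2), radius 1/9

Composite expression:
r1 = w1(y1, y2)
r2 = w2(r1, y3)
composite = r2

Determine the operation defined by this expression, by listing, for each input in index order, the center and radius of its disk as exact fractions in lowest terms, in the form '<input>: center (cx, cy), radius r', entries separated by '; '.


y1: center (-1/2, -7/24), radius 1/108; y2: center (-25/48, -13/48), radius 1/120; y3: center (1/2, 1/2), radius 1/9

Follow each y-input down from w2: c' goes to c + r*c', radius to r*r'.
input y1: composing its 2 substitution steps yields center (-1/2, -7/24), radius 1/108
input y2: composing its 2 substitution steps yields center (-25/48, -13/48), radius 1/120
input y3: composing its 1 substitution step yields center (1/2, 1/2), radius 1/9


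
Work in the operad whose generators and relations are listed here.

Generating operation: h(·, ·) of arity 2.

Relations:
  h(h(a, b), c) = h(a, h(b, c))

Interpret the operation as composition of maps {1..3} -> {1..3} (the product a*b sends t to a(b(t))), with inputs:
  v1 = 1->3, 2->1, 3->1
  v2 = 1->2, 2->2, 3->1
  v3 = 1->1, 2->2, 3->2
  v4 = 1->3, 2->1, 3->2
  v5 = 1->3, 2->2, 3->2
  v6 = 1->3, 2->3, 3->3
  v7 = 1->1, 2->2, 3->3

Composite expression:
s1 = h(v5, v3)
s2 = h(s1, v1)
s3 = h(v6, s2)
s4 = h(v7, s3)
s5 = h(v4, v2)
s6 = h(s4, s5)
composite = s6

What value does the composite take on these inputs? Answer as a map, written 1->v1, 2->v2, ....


1->3, 2->3, 3->3

h(v5, v3) = 1->3, 2->2, 3->2
h(h(v5, v3), v1) = 1->2, 2->3, 3->3
h(v6, h(h(v5, v3), v1)) = 1->3, 2->3, 3->3
h(v7, h(v6, h(h(v5, v3), v1))) = 1->3, 2->3, 3->3
h(v4, v2) = 1->1, 2->1, 3->3
h(h(v7, h(v6, h(h(v5, v3), v1))), h(v4, v2)) = 1->3, 2->3, 3->3


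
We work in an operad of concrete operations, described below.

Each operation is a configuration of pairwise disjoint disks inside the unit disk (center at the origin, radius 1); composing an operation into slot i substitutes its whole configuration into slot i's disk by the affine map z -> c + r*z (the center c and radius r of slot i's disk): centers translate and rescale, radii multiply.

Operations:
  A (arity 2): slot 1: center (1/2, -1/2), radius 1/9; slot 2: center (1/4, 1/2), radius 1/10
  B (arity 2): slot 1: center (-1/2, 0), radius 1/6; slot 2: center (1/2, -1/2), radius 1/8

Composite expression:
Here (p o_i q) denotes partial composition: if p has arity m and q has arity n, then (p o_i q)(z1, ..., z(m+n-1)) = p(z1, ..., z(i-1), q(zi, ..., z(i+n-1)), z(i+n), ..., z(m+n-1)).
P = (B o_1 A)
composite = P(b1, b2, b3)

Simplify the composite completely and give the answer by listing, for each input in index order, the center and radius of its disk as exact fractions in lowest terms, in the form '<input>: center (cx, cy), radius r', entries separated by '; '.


Below B, radii multiply path by path; the b-disk centers shift.
input b1: applying the 2 nested substitutions gives center (-5/12, -1/12), radius 1/54
input b2: applying the 2 nested substitutions gives center (-11/24, 1/12), radius 1/60
input b3: applying the 1 nested substitution gives center (1/2, -1/2), radius 1/8

b1: center (-5/12, -1/12), radius 1/54; b2: center (-11/24, 1/12), radius 1/60; b3: center (1/2, -1/2), radius 1/8


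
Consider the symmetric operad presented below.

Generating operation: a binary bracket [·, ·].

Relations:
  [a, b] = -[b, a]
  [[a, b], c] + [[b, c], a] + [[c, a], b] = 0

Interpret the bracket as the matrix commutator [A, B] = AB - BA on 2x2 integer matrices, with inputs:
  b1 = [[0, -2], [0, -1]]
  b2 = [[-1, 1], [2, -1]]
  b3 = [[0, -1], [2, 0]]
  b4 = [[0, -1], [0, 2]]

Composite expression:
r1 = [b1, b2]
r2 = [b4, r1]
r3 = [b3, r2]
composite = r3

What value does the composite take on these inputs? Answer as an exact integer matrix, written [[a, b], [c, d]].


[b1, b2] = [[-4, 1], [-2, 4]]
[b4, [b1, b2]] = [[2, -10], [-4, -2]]
[b3, [b4, [b1, b2]]] = [[24, 4], [8, -24]]

[[24, 4], [8, -24]]


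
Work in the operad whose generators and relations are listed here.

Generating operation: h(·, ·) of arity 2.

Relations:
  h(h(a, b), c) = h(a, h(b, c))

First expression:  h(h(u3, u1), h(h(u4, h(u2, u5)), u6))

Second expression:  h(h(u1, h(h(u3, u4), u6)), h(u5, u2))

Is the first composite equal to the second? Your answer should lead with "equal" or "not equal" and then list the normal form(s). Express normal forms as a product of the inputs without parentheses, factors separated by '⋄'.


not equal; the first gives u3 ⋄ u1 ⋄ u4 ⋄ u2 ⋄ u5 ⋄ u6 and the second u1 ⋄ u3 ⋄ u4 ⋄ u6 ⋄ u5 ⋄ u2

The first composite normalizes to u3 ⋄ u1 ⋄ u4 ⋄ u2 ⋄ u5 ⋄ u6
The second composite normalizes to u1 ⋄ u3 ⋄ u4 ⋄ u6 ⋄ u5 ⋄ u2
The forms do not match — not equal.


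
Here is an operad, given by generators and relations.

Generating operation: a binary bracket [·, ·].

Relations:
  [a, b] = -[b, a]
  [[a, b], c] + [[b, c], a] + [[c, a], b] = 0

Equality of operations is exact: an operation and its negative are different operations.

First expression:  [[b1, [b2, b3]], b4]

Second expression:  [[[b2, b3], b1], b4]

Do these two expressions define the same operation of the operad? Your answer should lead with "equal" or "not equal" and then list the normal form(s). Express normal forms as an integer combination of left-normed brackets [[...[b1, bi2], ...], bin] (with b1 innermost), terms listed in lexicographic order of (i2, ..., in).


not equal; the first gives [[[b1, b2], b3], b4] - [[[b1, b3], b2], b4] and the second -[[[b1, b2], b3], b4] + [[[b1, b3], b2], b4]

The first expression, normalized: [[[b1, b2], b3], b4] - [[[b1, b3], b2], b4]
The second expression, normalized: -[[[b1, b2], b3], b4] + [[[b1, b3], b2], b4]
Different reductions; not equal.


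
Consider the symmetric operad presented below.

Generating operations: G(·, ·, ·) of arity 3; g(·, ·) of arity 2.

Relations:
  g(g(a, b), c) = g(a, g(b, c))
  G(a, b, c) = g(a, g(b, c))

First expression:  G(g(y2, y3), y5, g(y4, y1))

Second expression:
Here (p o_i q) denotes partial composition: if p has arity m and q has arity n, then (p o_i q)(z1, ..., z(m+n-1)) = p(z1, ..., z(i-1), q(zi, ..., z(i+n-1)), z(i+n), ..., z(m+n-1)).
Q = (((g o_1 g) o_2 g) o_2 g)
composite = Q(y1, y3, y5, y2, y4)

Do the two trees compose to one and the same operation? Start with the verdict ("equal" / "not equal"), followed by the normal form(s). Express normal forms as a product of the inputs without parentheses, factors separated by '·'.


The first expression reduces to y2 · y3 · y5 · y4 · y1
The second expression reduces to y1 · y3 · y5 · y2 · y4
They disagree, so not equal.

not equal; the first gives y2 · y3 · y5 · y4 · y1 and the second y1 · y3 · y5 · y2 · y4


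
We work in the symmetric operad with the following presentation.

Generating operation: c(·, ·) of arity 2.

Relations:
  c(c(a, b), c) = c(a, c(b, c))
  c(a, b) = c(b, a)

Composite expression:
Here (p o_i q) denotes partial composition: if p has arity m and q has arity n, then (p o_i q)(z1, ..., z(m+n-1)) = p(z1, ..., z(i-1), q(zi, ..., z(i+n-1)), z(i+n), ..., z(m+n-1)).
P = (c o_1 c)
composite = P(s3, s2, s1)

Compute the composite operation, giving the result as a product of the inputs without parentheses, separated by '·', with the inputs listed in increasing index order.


s1 · s2 · s3


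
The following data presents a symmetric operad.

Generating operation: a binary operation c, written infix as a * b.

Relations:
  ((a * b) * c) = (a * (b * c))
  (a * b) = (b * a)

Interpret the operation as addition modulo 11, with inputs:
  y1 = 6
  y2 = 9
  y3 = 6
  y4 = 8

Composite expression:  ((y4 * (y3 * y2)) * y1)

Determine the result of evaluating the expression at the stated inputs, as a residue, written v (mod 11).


(y3 * y2) = 4
(y4 * (y3 * y2)) = 1
((y4 * (y3 * y2)) * y1) = 7

7 (mod 11)


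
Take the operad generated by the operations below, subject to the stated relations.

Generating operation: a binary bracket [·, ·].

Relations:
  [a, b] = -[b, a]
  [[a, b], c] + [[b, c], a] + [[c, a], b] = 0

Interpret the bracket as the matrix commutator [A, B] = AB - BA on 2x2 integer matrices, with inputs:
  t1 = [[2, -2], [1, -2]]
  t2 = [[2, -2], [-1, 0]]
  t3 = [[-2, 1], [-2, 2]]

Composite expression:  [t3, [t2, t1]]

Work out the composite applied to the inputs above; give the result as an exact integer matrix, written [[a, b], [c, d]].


[[2, -8], [-8, -2]]

[t2, t1] = [[-4, 4], [-6, 4]]
[t3, [t2, t1]] = [[2, -8], [-8, -2]]


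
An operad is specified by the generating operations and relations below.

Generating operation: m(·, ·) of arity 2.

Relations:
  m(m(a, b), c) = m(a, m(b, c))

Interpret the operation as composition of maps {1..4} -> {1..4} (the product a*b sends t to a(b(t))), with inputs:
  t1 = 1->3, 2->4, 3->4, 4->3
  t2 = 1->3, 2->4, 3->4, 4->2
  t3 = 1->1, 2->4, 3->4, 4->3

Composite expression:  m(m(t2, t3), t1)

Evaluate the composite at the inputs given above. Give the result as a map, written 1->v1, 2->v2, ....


1->2, 2->4, 3->4, 4->2

m(t2, t3) = 1->3, 2->2, 3->2, 4->4
m(m(t2, t3), t1) = 1->2, 2->4, 3->4, 4->2


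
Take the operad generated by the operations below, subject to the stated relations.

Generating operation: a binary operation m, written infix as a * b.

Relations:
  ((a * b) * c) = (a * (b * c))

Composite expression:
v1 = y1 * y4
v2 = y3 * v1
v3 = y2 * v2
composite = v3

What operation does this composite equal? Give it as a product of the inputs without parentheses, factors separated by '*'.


The m-tree's shape is irrelevant; the y-reading-order decides.
(y1 * y4) reduces to y1 * y4
(y3 * (y1 * y4)) reduces to y3 * y1 * y4
(y2 * (y3 * (y1 * y4))) reduces to y2 * y3 * y1 * y4

y2 * y3 * y1 * y4


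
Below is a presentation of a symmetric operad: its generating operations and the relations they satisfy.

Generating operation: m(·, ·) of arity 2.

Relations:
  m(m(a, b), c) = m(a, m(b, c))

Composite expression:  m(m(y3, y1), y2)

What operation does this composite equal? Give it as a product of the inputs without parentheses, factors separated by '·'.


y3 · y1 · y2

Under associativity of m, the answer is the y's in reading order.
m(y3, y1) reduces to y3 · y1
m(m(y3, y1), y2) reduces to y3 · y1 · y2


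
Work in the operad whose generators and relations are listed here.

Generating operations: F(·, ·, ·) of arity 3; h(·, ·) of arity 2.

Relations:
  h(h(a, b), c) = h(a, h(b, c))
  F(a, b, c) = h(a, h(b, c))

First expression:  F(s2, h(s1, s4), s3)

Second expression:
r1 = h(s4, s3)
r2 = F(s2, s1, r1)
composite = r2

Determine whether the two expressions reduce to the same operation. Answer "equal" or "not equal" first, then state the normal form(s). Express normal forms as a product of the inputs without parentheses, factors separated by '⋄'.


equal; both compose to s2 ⋄ s1 ⋄ s4 ⋄ s3

In normal form, the first expression is s2 ⋄ s1 ⋄ s4 ⋄ s3
In normal form, the second expression is s2 ⋄ s1 ⋄ s4 ⋄ s3
Same normal form: equal.


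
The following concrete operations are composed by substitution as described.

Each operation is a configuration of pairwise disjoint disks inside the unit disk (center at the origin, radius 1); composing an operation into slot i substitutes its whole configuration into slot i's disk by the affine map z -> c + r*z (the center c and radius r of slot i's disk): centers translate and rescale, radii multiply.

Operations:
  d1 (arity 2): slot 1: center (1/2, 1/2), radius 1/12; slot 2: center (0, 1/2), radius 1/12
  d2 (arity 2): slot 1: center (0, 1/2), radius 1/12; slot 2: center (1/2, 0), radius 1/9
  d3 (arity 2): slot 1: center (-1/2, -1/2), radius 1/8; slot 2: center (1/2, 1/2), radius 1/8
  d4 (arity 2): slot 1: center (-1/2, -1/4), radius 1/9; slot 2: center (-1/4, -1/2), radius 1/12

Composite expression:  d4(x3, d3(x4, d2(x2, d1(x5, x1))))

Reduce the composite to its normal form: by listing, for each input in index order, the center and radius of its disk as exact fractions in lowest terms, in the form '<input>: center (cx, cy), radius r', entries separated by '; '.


x1: center (-13/64, -791/1728), radius 1/10368; x2: center (-5/24, -29/64), radius 1/1152; x3: center (-1/2, -1/4), radius 1/9; x4: center (-7/24, -13/24), radius 1/96; x5: center (-175/864, -791/1728), radius 1/10368

Affine substitution under d4: radii multiply and x-centers shift.
input x3: applying the 1 nested substitution gives center (-1/2, -1/4), radius 1/9
input x4: applying the 2 nested substitutions gives center (-7/24, -13/24), radius 1/96
input x2: applying the 3 nested substitutions gives center (-5/24, -29/64), radius 1/1152
input x5: applying the 4 nested substitutions gives center (-175/864, -791/1728), radius 1/10368
input x1: applying the 4 nested substitutions gives center (-13/64, -791/1728), radius 1/10368
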